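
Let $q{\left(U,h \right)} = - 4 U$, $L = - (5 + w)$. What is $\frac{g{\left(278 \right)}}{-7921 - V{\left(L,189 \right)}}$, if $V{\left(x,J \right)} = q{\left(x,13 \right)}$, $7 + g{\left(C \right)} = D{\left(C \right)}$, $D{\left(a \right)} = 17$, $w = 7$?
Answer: $- \frac{10}{7969} \approx -0.0012549$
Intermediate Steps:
$g{\left(C \right)} = 10$ ($g{\left(C \right)} = -7 + 17 = 10$)
$L = -12$ ($L = - (5 + 7) = \left(-1\right) 12 = -12$)
$V{\left(x,J \right)} = - 4 x$
$\frac{g{\left(278 \right)}}{-7921 - V{\left(L,189 \right)}} = \frac{10}{-7921 - \left(-4\right) \left(-12\right)} = \frac{10}{-7921 - 48} = \frac{10}{-7969} = 10 \left(- \frac{1}{7969}\right) = - \frac{10}{7969}$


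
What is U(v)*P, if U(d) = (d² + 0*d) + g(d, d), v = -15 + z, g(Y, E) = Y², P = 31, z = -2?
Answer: 17918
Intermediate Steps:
v = -17 (v = -15 - 2 = -17)
U(d) = 2*d² (U(d) = (d² + 0*d) + d² = (d² + 0) + d² = d² + d² = 2*d²)
U(v)*P = (2*(-17)²)*31 = (2*289)*31 = 578*31 = 17918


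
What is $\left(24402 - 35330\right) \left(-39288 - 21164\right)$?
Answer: $660619456$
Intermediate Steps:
$\left(24402 - 35330\right) \left(-39288 - 21164\right) = \left(-10928\right) \left(-60452\right) = 660619456$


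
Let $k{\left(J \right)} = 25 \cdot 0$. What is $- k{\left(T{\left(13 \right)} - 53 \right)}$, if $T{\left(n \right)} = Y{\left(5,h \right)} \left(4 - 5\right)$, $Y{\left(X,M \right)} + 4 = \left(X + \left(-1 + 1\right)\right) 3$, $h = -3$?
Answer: $0$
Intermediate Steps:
$Y{\left(X,M \right)} = -4 + 3 X$ ($Y{\left(X,M \right)} = -4 + \left(X + \left(-1 + 1\right)\right) 3 = -4 + \left(X + 0\right) 3 = -4 + X 3 = -4 + 3 X$)
$T{\left(n \right)} = -11$ ($T{\left(n \right)} = \left(-4 + 3 \cdot 5\right) \left(4 - 5\right) = \left(-4 + 15\right) \left(-1\right) = 11 \left(-1\right) = -11$)
$k{\left(J \right)} = 0$
$- k{\left(T{\left(13 \right)} - 53 \right)} = \left(-1\right) 0 = 0$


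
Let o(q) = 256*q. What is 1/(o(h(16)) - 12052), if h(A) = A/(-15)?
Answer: -15/184876 ≈ -8.1135e-5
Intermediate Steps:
h(A) = -A/15 (h(A) = A*(-1/15) = -A/15)
1/(o(h(16)) - 12052) = 1/(256*(-1/15*16) - 12052) = 1/(256*(-16/15) - 12052) = 1/(-4096/15 - 12052) = 1/(-184876/15) = -15/184876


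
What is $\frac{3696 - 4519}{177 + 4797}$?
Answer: $- \frac{823}{4974} \approx -0.16546$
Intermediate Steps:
$\frac{3696 - 4519}{177 + 4797} = - \frac{823}{4974}$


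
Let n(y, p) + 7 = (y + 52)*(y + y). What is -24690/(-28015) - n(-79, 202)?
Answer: -23858239/5603 ≈ -4258.1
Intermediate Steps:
n(y, p) = -7 + 2*y*(52 + y) (n(y, p) = -7 + (y + 52)*(y + y) = -7 + (52 + y)*(2*y) = -7 + 2*y*(52 + y))
-24690/(-28015) - n(-79, 202) = -24690/(-28015) - (-7 + 2*(-79)**2 + 104*(-79)) = -24690*(-1/28015) - (-7 + 2*6241 - 8216) = 4938/5603 - (-7 + 12482 - 8216) = 4938/5603 - 1*4259 = 4938/5603 - 4259 = -23858239/5603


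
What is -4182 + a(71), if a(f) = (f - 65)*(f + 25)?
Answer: -3606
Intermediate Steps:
a(f) = (-65 + f)*(25 + f)
-4182 + a(71) = -4182 + (-1625 + 71² - 40*71) = -4182 + (-1625 + 5041 - 2840) = -4182 + 576 = -3606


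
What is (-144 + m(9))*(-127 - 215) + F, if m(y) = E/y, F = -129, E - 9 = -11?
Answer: 49195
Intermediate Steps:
E = -2 (E = 9 - 11 = -2)
m(y) = -2/y
(-144 + m(9))*(-127 - 215) + F = (-144 - 2/9)*(-127 - 215) - 129 = (-144 - 2*⅑)*(-342) - 129 = (-144 - 2/9)*(-342) - 129 = -1298/9*(-342) - 129 = 49324 - 129 = 49195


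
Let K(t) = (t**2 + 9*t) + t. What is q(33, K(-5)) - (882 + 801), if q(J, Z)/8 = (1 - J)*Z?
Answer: 4717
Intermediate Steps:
K(t) = t**2 + 10*t
q(J, Z) = 8*Z*(1 - J) (q(J, Z) = 8*((1 - J)*Z) = 8*(Z*(1 - J)) = 8*Z*(1 - J))
q(33, K(-5)) - (882 + 801) = 8*(-5*(10 - 5))*(1 - 1*33) - (882 + 801) = 8*(-5*5)*(1 - 33) - 1*1683 = 8*(-25)*(-32) - 1683 = 6400 - 1683 = 4717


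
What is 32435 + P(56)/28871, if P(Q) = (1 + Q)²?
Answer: 936434134/28871 ≈ 32435.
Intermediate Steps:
32435 + P(56)/28871 = 32435 + (1 + 56)²/28871 = 32435 + 57²*(1/28871) = 32435 + 3249*(1/28871) = 32435 + 3249/28871 = 936434134/28871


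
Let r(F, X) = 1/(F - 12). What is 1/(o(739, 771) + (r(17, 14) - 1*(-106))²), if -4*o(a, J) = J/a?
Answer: 73900/833457441 ≈ 8.8667e-5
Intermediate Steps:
r(F, X) = 1/(-12 + F)
o(a, J) = -J/(4*a)
1/(o(739, 771) + (r(17, 14) - 1*(-106))²) = 1/(-¼*771/739 + (1/(-12 + 17) - 1*(-106))²) = 1/(-¼*771*1/739 + (1/5 + 106)²) = 1/(-771/2956 + (⅕ + 106)²) = 1/(-771/2956 + (531/5)²) = 1/(-771/2956 + 281961/25) = 1/(833457441/73900) = 73900/833457441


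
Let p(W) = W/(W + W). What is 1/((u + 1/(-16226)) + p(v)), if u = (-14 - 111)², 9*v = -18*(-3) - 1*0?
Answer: 8113/126769681 ≈ 6.3998e-5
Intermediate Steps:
v = 6 (v = (-18*(-3) - 1*0)/9 = (54 + 0)/9 = (⅑)*54 = 6)
u = 15625 (u = (-125)² = 15625)
p(W) = ½ (p(W) = W/((2*W)) = (1/(2*W))*W = ½)
1/((u + 1/(-16226)) + p(v)) = 1/((15625 + 1/(-16226)) + ½) = 1/((15625 - 1/16226) + ½) = 1/(253531249/16226 + ½) = 1/(126769681/8113) = 8113/126769681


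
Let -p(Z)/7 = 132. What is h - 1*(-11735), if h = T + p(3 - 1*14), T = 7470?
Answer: 18281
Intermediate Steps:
p(Z) = -924 (p(Z) = -7*132 = -924)
h = 6546 (h = 7470 - 924 = 6546)
h - 1*(-11735) = 6546 - 1*(-11735) = 6546 + 11735 = 18281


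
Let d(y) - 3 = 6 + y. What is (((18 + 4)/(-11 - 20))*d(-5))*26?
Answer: -2288/31 ≈ -73.806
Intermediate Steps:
d(y) = 9 + y (d(y) = 3 + (6 + y) = 9 + y)
(((18 + 4)/(-11 - 20))*d(-5))*26 = (((18 + 4)/(-11 - 20))*(9 - 5))*26 = ((22/(-31))*4)*26 = ((22*(-1/31))*4)*26 = -22/31*4*26 = -88/31*26 = -2288/31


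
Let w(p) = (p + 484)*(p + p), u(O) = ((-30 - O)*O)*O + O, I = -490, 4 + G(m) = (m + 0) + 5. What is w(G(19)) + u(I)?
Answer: 110465670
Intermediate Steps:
G(m) = 1 + m (G(m) = -4 + ((m + 0) + 5) = -4 + (m + 5) = -4 + (5 + m) = 1 + m)
u(O) = O + O²*(-30 - O) (u(O) = (O*(-30 - O))*O + O = O²*(-30 - O) + O = O + O²*(-30 - O))
w(p) = 2*p*(484 + p) (w(p) = (484 + p)*(2*p) = 2*p*(484 + p))
w(G(19)) + u(I) = 2*(1 + 19)*(484 + (1 + 19)) - 490*(1 - 1*(-490)² - 30*(-490)) = 2*20*(484 + 20) - 490*(1 - 1*240100 + 14700) = 2*20*504 - 490*(1 - 240100 + 14700) = 20160 - 490*(-225399) = 20160 + 110445510 = 110465670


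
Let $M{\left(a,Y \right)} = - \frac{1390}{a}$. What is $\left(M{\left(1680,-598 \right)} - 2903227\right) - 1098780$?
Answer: $- \frac{672337315}{168} \approx -4.002 \cdot 10^{6}$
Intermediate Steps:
$\left(M{\left(1680,-598 \right)} - 2903227\right) - 1098780 = \left(- \frac{1390}{1680} - 2903227\right) - 1098780 = \left(\left(-1390\right) \frac{1}{1680} - 2903227\right) - 1098780 = \left(- \frac{139}{168} - 2903227\right) - 1098780 = - \frac{487742275}{168} - 1098780 = - \frac{672337315}{168}$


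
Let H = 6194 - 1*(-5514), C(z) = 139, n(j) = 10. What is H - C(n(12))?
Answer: 11569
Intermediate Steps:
H = 11708 (H = 6194 + 5514 = 11708)
H - C(n(12)) = 11708 - 1*139 = 11708 - 139 = 11569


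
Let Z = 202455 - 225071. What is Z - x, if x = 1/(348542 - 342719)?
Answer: -131692969/5823 ≈ -22616.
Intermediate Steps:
x = 1/5823 ≈ 0.00017173
Z = -22616
Z - x = -22616 - 1*1/5823 = -22616 - 1/5823 = -131692969/5823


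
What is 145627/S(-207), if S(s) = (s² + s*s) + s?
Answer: 145627/85491 ≈ 1.7034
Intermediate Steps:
S(s) = s + 2*s² (S(s) = (s² + s²) + s = 2*s² + s = s + 2*s²)
145627/S(-207) = 145627/((-207*(1 + 2*(-207)))) = 145627/((-207*(1 - 414))) = 145627/((-207*(-413))) = 145627/85491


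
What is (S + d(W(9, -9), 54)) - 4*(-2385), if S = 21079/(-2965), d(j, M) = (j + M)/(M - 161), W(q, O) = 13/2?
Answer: 6048355729/634510 ≈ 9532.3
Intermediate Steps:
W(q, O) = 13/2 (W(q, O) = 13*(1/2) = 13/2)
d(j, M) = (M + j)/(-161 + M)
S = -21079/2965 (S = 21079*(-1/2965) = -21079/2965 ≈ -7.1093)
(S + d(W(9, -9), 54)) - 4*(-2385) = (-21079/2965 + (54 + 13/2)/(-161 + 54)) - 4*(-2385) = (-21079/2965 + (121/2)/(-107)) + 9540 = (-21079/2965 - 1/107*121/2) + 9540 = (-21079/2965 - 121/214) + 9540 = -4869671/634510 + 9540 = 6048355729/634510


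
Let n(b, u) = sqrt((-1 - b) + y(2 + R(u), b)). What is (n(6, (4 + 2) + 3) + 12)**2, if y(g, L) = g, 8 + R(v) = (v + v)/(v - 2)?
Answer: (84 + I*sqrt(511))**2/49 ≈ 133.57 + 77.504*I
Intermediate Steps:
R(v) = -8 + 2*v/(-2 + v) (R(v) = -8 + (v + v)/(v - 2) = -8 + (2*v)/(-2 + v) = -8 + 2*v/(-2 + v))
n(b, u) = sqrt(1 - b + 2*(8 - 3*u)/(-2 + u)) (n(b, u) = sqrt((-1 - b) + (2 + 2*(8 - 3*u)/(-2 + u))) = sqrt(1 - b + 2*(8 - 3*u)/(-2 + u)))
(n(6, (4 + 2) + 3) + 12)**2 = (sqrt((16 - 6*((4 + 2) + 3) + (1 - 1*6)*(-2 + ((4 + 2) + 3)))/(-2 + ((4 + 2) + 3))) + 12)**2 = (sqrt((16 - 6*(6 + 3) + (1 - 6)*(-2 + (6 + 3)))/(-2 + (6 + 3))) + 12)**2 = (sqrt((16 - 6*9 - 5*(-2 + 9))/(-2 + 9)) + 12)**2 = (sqrt((16 - 54 - 5*7)/7) + 12)**2 = (sqrt((16 - 54 - 35)/7) + 12)**2 = (sqrt((1/7)*(-73)) + 12)**2 = (sqrt(-73/7) + 12)**2 = (I*sqrt(511)/7 + 12)**2 = (12 + I*sqrt(511)/7)**2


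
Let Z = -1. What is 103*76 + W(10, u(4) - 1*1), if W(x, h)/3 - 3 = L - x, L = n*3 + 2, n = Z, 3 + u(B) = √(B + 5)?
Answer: 7804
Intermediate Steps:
u(B) = -3 + √(5 + B) (u(B) = -3 + √(B + 5) = -3 + √(5 + B))
n = -1
L = -1 (L = -1*3 + 2 = -3 + 2 = -1)
W(x, h) = 6 - 3*x (W(x, h) = 9 + 3*(-1 - x) = 9 + (-3 - 3*x) = 6 - 3*x)
103*76 + W(10, u(4) - 1*1) = 103*76 + (6 - 3*10) = 7828 + (6 - 30) = 7828 - 24 = 7804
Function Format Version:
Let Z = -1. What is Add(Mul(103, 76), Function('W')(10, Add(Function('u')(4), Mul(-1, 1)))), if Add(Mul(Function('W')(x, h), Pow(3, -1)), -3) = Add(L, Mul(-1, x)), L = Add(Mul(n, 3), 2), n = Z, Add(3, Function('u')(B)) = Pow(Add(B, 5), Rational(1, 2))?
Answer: 7804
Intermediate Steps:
Function('u')(B) = Add(-3, Pow(Add(5, B), Rational(1, 2))) (Function('u')(B) = Add(-3, Pow(Add(B, 5), Rational(1, 2))) = Add(-3, Pow(Add(5, B), Rational(1, 2))))
n = -1
L = -1 (L = Add(Mul(-1, 3), 2) = Add(-3, 2) = -1)
Function('W')(x, h) = Add(6, Mul(-3, x)) (Function('W')(x, h) = Add(9, Mul(3, Add(-1, Mul(-1, x)))) = Add(9, Add(-3, Mul(-3, x))) = Add(6, Mul(-3, x)))
Add(Mul(103, 76), Function('W')(10, Add(Function('u')(4), Mul(-1, 1)))) = Add(Mul(103, 76), Add(6, Mul(-3, 10))) = Add(7828, Add(6, -30)) = Add(7828, -24) = 7804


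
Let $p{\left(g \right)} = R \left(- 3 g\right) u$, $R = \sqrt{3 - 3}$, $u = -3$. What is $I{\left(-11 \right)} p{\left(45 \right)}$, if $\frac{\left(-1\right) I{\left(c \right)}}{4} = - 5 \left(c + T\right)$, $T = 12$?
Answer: $0$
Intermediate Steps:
$R = 0$ ($R = \sqrt{0} = 0$)
$I{\left(c \right)} = 240 + 20 c$ ($I{\left(c \right)} = - 4 \left(- 5 \left(c + 12\right)\right) = - 4 \left(- 5 \left(12 + c\right)\right) = - 4 \left(-60 - 5 c\right) = 240 + 20 c$)
$p{\left(g \right)} = 0$ ($p{\left(g \right)} = 0 \left(- 3 g\right) \left(-3\right) = 0 \left(-3\right) = 0$)
$I{\left(-11 \right)} p{\left(45 \right)} = \left(240 + 20 \left(-11\right)\right) 0 = \left(240 - 220\right) 0 = 20 \cdot 0 = 0$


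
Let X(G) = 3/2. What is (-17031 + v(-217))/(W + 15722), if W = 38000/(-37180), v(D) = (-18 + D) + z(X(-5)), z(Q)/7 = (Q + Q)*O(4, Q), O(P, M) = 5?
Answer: -31902299/29225298 ≈ -1.0916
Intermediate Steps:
X(G) = 3/2 (X(G) = 3*(½) = 3/2)
z(Q) = 70*Q (z(Q) = 7*((Q + Q)*5) = 7*((2*Q)*5) = 7*(10*Q) = 70*Q)
v(D) = 87 + D (v(D) = (-18 + D) + 70*(3/2) = (-18 + D) + 105 = 87 + D)
W = -1900/1859 (W = 38000*(-1/37180) = -1900/1859 ≈ -1.0221)
(-17031 + v(-217))/(W + 15722) = (-17031 + (87 - 217))/(-1900/1859 + 15722) = (-17031 - 130)/(29225298/1859) = -17161*1859/29225298 = -31902299/29225298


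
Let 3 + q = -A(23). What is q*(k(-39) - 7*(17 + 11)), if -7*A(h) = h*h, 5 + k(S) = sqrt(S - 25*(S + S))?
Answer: -102108/7 + 508*sqrt(39) ≈ -11414.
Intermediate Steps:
k(S) = -5 + 7*sqrt(-S) (k(S) = -5 + sqrt(S - 25*(S + S)) = -5 + sqrt(S - 50*S) = -5 + sqrt(-49*S) = -5 + 7*sqrt(-S))
A(h) = -h**2/7 (A(h) = -h*h/7 = -h**2/7)
q = 508/7 (q = -3 - (-1)*23**2/7 = -3 - (-1)*529/7 = -3 - 1*(-529/7) = -3 + 529/7 = 508/7 ≈ 72.571)
q*(k(-39) - 7*(17 + 11)) = 508*((-5 + 7*sqrt(-1*(-39))) - 7*(17 + 11))/7 = 508*((-5 + 7*sqrt(39)) - 7*28)/7 = 508*((-5 + 7*sqrt(39)) - 196)/7 = 508*(-201 + 7*sqrt(39))/7 = -102108/7 + 508*sqrt(39)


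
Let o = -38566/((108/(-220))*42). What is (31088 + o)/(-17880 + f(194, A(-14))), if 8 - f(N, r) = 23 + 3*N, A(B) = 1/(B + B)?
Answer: -18687461/10476459 ≈ -1.7838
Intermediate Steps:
A(B) = 1/(2*B)
f(N, r) = -15 - 3*N (f(N, r) = 8 - (23 + 3*N) = 8 + (-23 - 3*N) = -15 - 3*N)
o = 1060565/567 (o = -38566/((108*(-1/220))*42) = -38566/((-27/55*42)) = -38566/(-1134/55) = -38566*(-55/1134) = 1060565/567 ≈ 1870.5)
(31088 + o)/(-17880 + f(194, A(-14))) = (31088 + 1060565/567)/(-17880 + (-15 - 3*194)) = 18687461/(567*(-17880 + (-15 - 582))) = 18687461/(567*(-17880 - 597)) = (18687461/567)/(-18477) = (18687461/567)*(-1/18477) = -18687461/10476459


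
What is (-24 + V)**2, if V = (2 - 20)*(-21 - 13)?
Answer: 345744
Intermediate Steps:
V = 612 (V = -18*(-34) = 612)
(-24 + V)**2 = (-24 + 612)**2 = 588**2 = 345744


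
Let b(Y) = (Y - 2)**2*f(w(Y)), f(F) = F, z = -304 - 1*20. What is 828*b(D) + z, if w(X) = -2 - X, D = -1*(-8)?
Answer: -298404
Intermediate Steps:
z = -324 (z = -304 - 20 = -324)
D = 8
b(Y) = (-2 + Y)**2*(-2 - Y) (b(Y) = (Y - 2)**2*(-2 - Y) = (-2 + Y)**2*(-2 - Y))
828*b(D) + z = 828*((-2 + 8)**2*(-2 - 1*8)) - 324 = 828*(6**2*(-2 - 8)) - 324 = 828*(36*(-10)) - 324 = 828*(-360) - 324 = -298080 - 324 = -298404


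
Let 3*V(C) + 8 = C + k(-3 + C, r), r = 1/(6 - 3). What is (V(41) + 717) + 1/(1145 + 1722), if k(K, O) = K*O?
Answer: 18893539/25803 ≈ 732.22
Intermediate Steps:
r = ⅓ (r = 1/3 = ⅓ ≈ 0.33333)
V(C) = -3 + 4*C/9 (V(C) = -8/3 + (C + (-3 + C)*(⅓))/3 = -8/3 + (C + (-1 + C/3))/3 = -8/3 + (-1 + 4*C/3)/3 = -8/3 + (-⅓ + 4*C/9) = -3 + 4*C/9)
(V(41) + 717) + 1/(1145 + 1722) = ((-3 + (4/9)*41) + 717) + 1/(1145 + 1722) = ((-3 + 164/9) + 717) + 1/2867 = (137/9 + 717) + 1/2867 = 6590/9 + 1/2867 = 18893539/25803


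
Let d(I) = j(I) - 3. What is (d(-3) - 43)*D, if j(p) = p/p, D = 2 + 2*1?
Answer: -180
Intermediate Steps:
D = 4 (D = 2 + 2 = 4)
j(p) = 1
d(I) = -2 (d(I) = 1 - 3 = -2)
(d(-3) - 43)*D = (-2 - 43)*4 = -45*4 = -180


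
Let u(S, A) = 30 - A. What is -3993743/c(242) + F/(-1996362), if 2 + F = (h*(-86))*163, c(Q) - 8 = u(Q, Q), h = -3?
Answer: 1328824697393/67876308 ≈ 19577.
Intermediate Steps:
c(Q) = 38 - Q (c(Q) = 8 + (30 - Q) = 38 - Q)
F = 42052 (F = -2 - 3*(-86)*163 = -2 + 258*163 = -2 + 42054 = 42052)
-3993743/c(242) + F/(-1996362) = -3993743/(38 - 1*242) + 42052/(-1996362) = -3993743/(38 - 242) + 42052*(-1/1996362) = -3993743/(-204) - 21026/998181 = -3993743*(-1/204) - 21026/998181 = 3993743/204 - 21026/998181 = 1328824697393/67876308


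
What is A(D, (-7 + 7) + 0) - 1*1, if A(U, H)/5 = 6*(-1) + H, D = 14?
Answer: -31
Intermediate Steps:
A(U, H) = -30 + 5*H (A(U, H) = 5*(6*(-1) + H) = 5*(-6 + H) = -30 + 5*H)
A(D, (-7 + 7) + 0) - 1*1 = (-30 + 5*((-7 + 7) + 0)) - 1*1 = (-30 + 5*(0 + 0)) - 1 = (-30 + 5*0) - 1 = (-30 + 0) - 1 = -30 - 1 = -31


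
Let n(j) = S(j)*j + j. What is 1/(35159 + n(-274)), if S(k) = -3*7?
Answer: 1/40639 ≈ 2.4607e-5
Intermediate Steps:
S(k) = -21
n(j) = -20*j (n(j) = -21*j + j = -20*j)
1/(35159 + n(-274)) = 1/(35159 - 20*(-274)) = 1/(35159 + 5480) = 1/40639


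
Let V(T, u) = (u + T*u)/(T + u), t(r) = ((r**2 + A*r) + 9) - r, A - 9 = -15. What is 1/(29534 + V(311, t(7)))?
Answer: 40/1181711 ≈ 3.3849e-5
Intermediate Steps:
A = -6 (A = 9 - 15 = -6)
t(r) = 9 + r**2 - 7*r (t(r) = ((r**2 - 6*r) + 9) - r = (9 + r**2 - 6*r) - r = 9 + r**2 - 7*r)
V(T, u) = (u + T*u)/(T + u)
1/(29534 + V(311, t(7))) = 1/(29534 + (9 + 7**2 - 7*7)*(1 + 311)/(311 + (9 + 7**2 - 7*7))) = 1/(29534 + (9 + 49 - 49)*312/(311 + (9 + 49 - 49))) = 1/(29534 + 9*312/(311 + 9)) = 1/(29534 + 9*312/320) = 1/(29534 + 9*(1/320)*312) = 1/(29534 + 351/40) = 1/(1181711/40) = 40/1181711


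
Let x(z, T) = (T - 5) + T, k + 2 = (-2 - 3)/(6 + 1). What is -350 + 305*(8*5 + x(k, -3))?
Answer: 8495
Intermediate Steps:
k = -19/7 (k = -2 + (-2 - 3)/(6 + 1) = -2 - 5/7 = -19/7 ≈ -2.7143)
x(z, T) = -5 + 2*T (x(z, T) = (-5 + T) + T = -5 + 2*T)
-350 + 305*(8*5 + x(k, -3)) = -350 + 305*(8*5 + (-5 + 2*(-3))) = -350 + 305*(40 + (-5 - 6)) = -350 + 305*(40 - 11) = -350 + 305*29 = -350 + 8845 = 8495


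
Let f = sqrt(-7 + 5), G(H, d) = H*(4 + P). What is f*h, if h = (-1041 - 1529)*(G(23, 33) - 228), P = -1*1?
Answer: 408630*I*sqrt(2) ≈ 5.7789e+5*I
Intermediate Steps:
P = -1
G(H, d) = 3*H (G(H, d) = H*(4 - 1) = H*3 = 3*H)
h = 408630 (h = (-1041 - 1529)*(3*23 - 228) = -2570*(69 - 228) = -2570*(-159) = 408630)
f = I*sqrt(2) (f = sqrt(-2) = I*sqrt(2) ≈ 1.4142*I)
f*h = (I*sqrt(2))*408630 = 408630*I*sqrt(2)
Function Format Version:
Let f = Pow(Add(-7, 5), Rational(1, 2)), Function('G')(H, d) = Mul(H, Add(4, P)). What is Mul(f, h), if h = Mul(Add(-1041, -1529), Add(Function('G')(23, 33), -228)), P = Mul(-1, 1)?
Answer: Mul(408630, I, Pow(2, Rational(1, 2))) ≈ Mul(5.7789e+5, I)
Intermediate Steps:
P = -1
Function('G')(H, d) = Mul(3, H) (Function('G')(H, d) = Mul(H, Add(4, -1)) = Mul(H, 3) = Mul(3, H))
h = 408630 (h = Mul(Add(-1041, -1529), Add(Mul(3, 23), -228)) = Mul(-2570, Add(69, -228)) = Mul(-2570, -159) = 408630)
f = Mul(I, Pow(2, Rational(1, 2))) (f = Pow(-2, Rational(1, 2)) = Mul(I, Pow(2, Rational(1, 2))) ≈ Mul(1.4142, I))
Mul(f, h) = Mul(Mul(I, Pow(2, Rational(1, 2))), 408630) = Mul(408630, I, Pow(2, Rational(1, 2)))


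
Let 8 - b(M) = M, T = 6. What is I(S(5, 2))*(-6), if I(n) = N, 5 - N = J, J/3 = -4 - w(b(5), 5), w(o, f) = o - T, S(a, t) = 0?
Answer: -48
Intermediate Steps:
b(M) = 8 - M
w(o, f) = -6 + o (w(o, f) = o - 1*6 = o - 6 = -6 + o)
J = -3 (J = 3*(-4 - (-6 + (8 - 1*5))) = 3*(-4 - (-6 + (8 - 5))) = 3*(-4 - (-6 + 3)) = 3*(-4 - 1*(-3)) = 3*(-4 + 3) = 3*(-1) = -3)
N = 8 (N = 5 - 1*(-3) = 5 + 3 = 8)
I(n) = 8
I(S(5, 2))*(-6) = 8*(-6) = -48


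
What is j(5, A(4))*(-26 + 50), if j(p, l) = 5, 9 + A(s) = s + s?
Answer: 120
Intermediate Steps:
A(s) = -9 + 2*s (A(s) = -9 + (s + s) = -9 + 2*s)
j(5, A(4))*(-26 + 50) = 5*(-26 + 50) = 5*24 = 120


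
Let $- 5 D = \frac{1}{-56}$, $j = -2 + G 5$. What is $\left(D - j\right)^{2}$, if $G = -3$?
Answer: $\frac{22667121}{78400} \approx 289.12$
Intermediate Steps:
$j = -17$ ($j = -2 - 15 = -17$)
$D = \frac{1}{280}$ ($D = - \frac{1}{5 \left(-56\right)} = \left(- \frac{1}{5}\right) \left(- \frac{1}{56}\right) = \frac{1}{280} \approx 0.0035714$)
$\left(D - j\right)^{2} = \left(\frac{1}{280} - -17\right)^{2} = \left(\frac{1}{280} + 17\right)^{2} = \left(\frac{4761}{280}\right)^{2} = \frac{22667121}{78400}$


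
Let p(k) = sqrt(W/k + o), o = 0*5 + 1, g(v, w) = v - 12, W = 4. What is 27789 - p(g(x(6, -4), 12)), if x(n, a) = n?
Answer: 27789 - sqrt(3)/3 ≈ 27788.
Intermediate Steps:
g(v, w) = -12 + v
o = 1 (o = 0 + 1 = 1)
p(k) = sqrt(1 + 4/k) (p(k) = sqrt(4/k + 1) = sqrt(1 + 4/k))
27789 - p(g(x(6, -4), 12)) = 27789 - sqrt((4 + (-12 + 6))/(-12 + 6)) = 27789 - sqrt((4 - 6)/(-6)) = 27789 - sqrt(-1/6*(-2)) = 27789 - sqrt(1/3) = 27789 - sqrt(3)/3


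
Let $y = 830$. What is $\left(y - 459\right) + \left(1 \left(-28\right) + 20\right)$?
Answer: $363$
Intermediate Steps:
$\left(y - 459\right) + \left(1 \left(-28\right) + 20\right) = \left(830 - 459\right) + \left(1 \left(-28\right) + 20\right) = 371 + \left(-28 + 20\right) = 371 - 8 = 363$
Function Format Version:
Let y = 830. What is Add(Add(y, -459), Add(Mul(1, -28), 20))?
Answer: 363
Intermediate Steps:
Add(Add(y, -459), Add(Mul(1, -28), 20)) = Add(Add(830, -459), Add(Mul(1, -28), 20)) = Add(371, Add(-28, 20)) = Add(371, -8) = 363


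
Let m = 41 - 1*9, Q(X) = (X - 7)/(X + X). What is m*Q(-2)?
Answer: 72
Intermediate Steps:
Q(X) = (-7 + X)/(2*X) (Q(X) = (-7 + X)/((2*X)) = (-7 + X)*(1/(2*X)) = (-7 + X)/(2*X))
m = 32 (m = 41 - 9 = 32)
m*Q(-2) = 32*((1/2)*(-7 - 2)/(-2)) = 32*((1/2)*(-1/2)*(-9)) = 32*(9/4) = 72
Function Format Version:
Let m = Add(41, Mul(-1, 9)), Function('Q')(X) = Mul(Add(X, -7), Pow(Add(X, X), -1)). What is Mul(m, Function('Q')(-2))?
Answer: 72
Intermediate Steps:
Function('Q')(X) = Mul(Rational(1, 2), Pow(X, -1), Add(-7, X)) (Function('Q')(X) = Mul(Add(-7, X), Pow(Mul(2, X), -1)) = Mul(Add(-7, X), Mul(Rational(1, 2), Pow(X, -1))) = Mul(Rational(1, 2), Pow(X, -1), Add(-7, X)))
m = 32 (m = Add(41, -9) = 32)
Mul(m, Function('Q')(-2)) = Mul(32, Mul(Rational(1, 2), Pow(-2, -1), Add(-7, -2))) = Mul(32, Mul(Rational(1, 2), Rational(-1, 2), -9)) = Mul(32, Rational(9, 4)) = 72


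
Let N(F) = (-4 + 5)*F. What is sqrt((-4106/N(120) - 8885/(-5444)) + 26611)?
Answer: sqrt(44308581301830)/40830 ≈ 163.03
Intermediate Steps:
N(F) = F (N(F) = 1*F = F)
sqrt((-4106/N(120) - 8885/(-5444)) + 26611) = sqrt((-4106/120 - 8885/(-5444)) + 26611) = sqrt((-4106*1/120 - 8885*(-1/5444)) + 26611) = sqrt((-2053/60 + 8885/5444) + 26611) = sqrt(-1330429/40830 + 26611) = sqrt(1085196701/40830) = sqrt(44308581301830)/40830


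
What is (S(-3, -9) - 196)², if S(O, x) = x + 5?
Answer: 40000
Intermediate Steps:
S(O, x) = 5 + x
(S(-3, -9) - 196)² = ((5 - 9) - 196)² = (-4 - 196)² = (-200)² = 40000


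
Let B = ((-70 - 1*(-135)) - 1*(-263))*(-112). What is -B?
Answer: 36736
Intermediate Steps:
B = -36736 (B = ((-70 + 135) + 263)*(-112) = (65 + 263)*(-112) = 328*(-112) = -36736)
-B = -1*(-36736) = 36736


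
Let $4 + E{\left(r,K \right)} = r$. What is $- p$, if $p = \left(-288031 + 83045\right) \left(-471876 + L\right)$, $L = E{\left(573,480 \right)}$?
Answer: $-96611336702$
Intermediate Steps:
$E{\left(r,K \right)} = -4 + r$
$L = 569$ ($L = -4 + 573 = 569$)
$p = 96611336702$ ($p = \left(-288031 + 83045\right) \left(-471876 + 569\right) = \left(-204986\right) \left(-471307\right) = 96611336702$)
$- p = \left(-1\right) 96611336702 = -96611336702$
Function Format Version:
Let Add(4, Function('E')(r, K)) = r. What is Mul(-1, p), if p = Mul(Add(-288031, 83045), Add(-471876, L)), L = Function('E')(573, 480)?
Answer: -96611336702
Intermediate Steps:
Function('E')(r, K) = Add(-4, r)
L = 569 (L = Add(-4, 573) = 569)
p = 96611336702 (p = Mul(Add(-288031, 83045), Add(-471876, 569)) = Mul(-204986, -471307) = 96611336702)
Mul(-1, p) = Mul(-1, 96611336702) = -96611336702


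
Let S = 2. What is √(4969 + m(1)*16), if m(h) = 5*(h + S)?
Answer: √5209 ≈ 72.173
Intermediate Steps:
m(h) = 10 + 5*h (m(h) = 5*(h + 2) = 5*(2 + h) = 10 + 5*h)
√(4969 + m(1)*16) = √(4969 + (10 + 5*1)*16) = √(4969 + (10 + 5)*16) = √(4969 + 15*16) = √(4969 + 240) = √5209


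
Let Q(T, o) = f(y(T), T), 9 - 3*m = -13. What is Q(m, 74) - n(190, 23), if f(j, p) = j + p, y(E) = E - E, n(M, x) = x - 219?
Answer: 610/3 ≈ 203.33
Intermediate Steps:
m = 22/3 (m = 3 - ⅓*(-13) = 3 + 13/3 = 22/3 ≈ 7.3333)
n(M, x) = -219 + x
y(E) = 0
Q(T, o) = T (Q(T, o) = 0 + T = T)
Q(m, 74) - n(190, 23) = 22/3 - (-219 + 23) = 22/3 - 1*(-196) = 22/3 + 196 = 610/3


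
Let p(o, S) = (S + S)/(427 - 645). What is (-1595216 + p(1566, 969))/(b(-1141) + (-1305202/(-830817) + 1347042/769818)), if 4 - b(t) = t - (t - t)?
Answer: -18534915087843180663/13342337339254880 ≈ -1389.2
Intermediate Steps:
b(t) = 4 - t (b(t) = 4 - (t - (t - t)) = 4 - (t - 1*0) = 4 - (t + 0) = 4 - t)
p(o, S) = -S/109 (p(o, S) = (2*S)/(-218) = (2*S)*(-1/218) = -S/109)
(-1595216 + p(1566, 969))/(b(-1141) + (-1305202/(-830817) + 1347042/769818)) = (-1595216 - 1/109*969)/((4 - 1*(-1141)) + (-1305202/(-830817) + 1347042/769818)) = (-1595216 - 969/109)/((4 + 1141) + (-1305202*(-1/830817) + 1347042*(1/769818))) = -173879513/(109*(1145 + (1305202/830817 + 224507/128303))) = -173879513/(109*(1145 + 353985564425/106596313551)) = -173879513/(109*122406764580320/106596313551) = -173879513/109*106596313551/122406764580320 = -18534915087843180663/13342337339254880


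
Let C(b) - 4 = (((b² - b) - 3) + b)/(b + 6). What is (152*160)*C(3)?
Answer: 340480/3 ≈ 1.1349e+5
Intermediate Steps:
C(b) = 4 + (-3 + b²)/(6 + b) (C(b) = 4 + (((b² - b) - 3) + b)/(b + 6) = 4 + ((-3 + b² - b) + b)/(6 + b) = 4 + (-3 + b²)/(6 + b))
(152*160)*C(3) = (152*160)*((21 + 3² + 4*3)/(6 + 3)) = 24320*((21 + 9 + 12)/9) = 24320*((⅑)*42) = 24320*(14/3) = 340480/3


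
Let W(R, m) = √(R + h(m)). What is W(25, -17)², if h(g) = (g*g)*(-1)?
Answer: -264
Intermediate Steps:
h(g) = -g² (h(g) = g²*(-1) = -g²)
W(R, m) = √(R - m²)
W(25, -17)² = (√(25 - 1*(-17)²))² = (√(25 - 1*289))² = (√(25 - 289))² = (√(-264))² = (2*I*√66)² = -264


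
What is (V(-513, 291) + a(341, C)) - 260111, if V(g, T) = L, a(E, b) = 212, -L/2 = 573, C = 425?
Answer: -261045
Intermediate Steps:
L = -1146 (L = -2*573 = -1146)
V(g, T) = -1146
(V(-513, 291) + a(341, C)) - 260111 = (-1146 + 212) - 260111 = -934 - 260111 = -261045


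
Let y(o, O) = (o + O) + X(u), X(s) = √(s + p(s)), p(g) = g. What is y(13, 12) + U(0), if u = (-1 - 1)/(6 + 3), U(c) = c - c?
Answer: 25 + 2*I/3 ≈ 25.0 + 0.66667*I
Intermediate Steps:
U(c) = 0
u = -2/9 ≈ -0.22222
X(s) = √2*√s (X(s) = √(s + s) = √(2*s) = √2*√s)
y(o, O) = O + o + 2*I/3 (y(o, O) = (o + O) + √2*√(-2/9) = (O + o) + √2*(I*√2/3) = (O + o) + 2*I/3 = O + o + 2*I/3)
y(13, 12) + U(0) = (12 + 13 + 2*I/3) + 0 = (25 + 2*I/3) + 0 = 25 + 2*I/3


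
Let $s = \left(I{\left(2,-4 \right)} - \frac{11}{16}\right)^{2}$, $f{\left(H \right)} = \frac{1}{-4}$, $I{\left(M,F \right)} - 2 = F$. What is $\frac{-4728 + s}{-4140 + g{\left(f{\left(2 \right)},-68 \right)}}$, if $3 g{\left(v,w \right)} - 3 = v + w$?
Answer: $\frac{1208519}{1065408} \approx 1.1343$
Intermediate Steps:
$I{\left(M,F \right)} = 2 + F$
$f{\left(H \right)} = - \frac{1}{4}$
$g{\left(v,w \right)} = 1 + \frac{v}{3} + \frac{w}{3}$ ($g{\left(v,w \right)} = 1 + \frac{v + w}{3} = 1 + \left(\frac{v}{3} + \frac{w}{3}\right) = 1 + \frac{v}{3} + \frac{w}{3}$)
$s = \frac{1849}{256}$ ($s = \left(\left(2 - 4\right) - \frac{11}{16}\right)^{2} = \left(-2 - \frac{11}{16}\right)^{2} = \left(- \frac{43}{16}\right)^{2} = \frac{1849}{256} \approx 7.2227$)
$\frac{-4728 + s}{-4140 + g{\left(f{\left(2 \right)},-68 \right)}} = \frac{-4728 + \frac{1849}{256}}{-4140 + \left(1 + \frac{1}{3} \left(- \frac{1}{4}\right) + \frac{1}{3} \left(-68\right)\right)} = - \frac{1208519}{256 \left(-4140 - \frac{87}{4}\right)} = - \frac{1208519}{256 \left(- \frac{16647}{4}\right)} = \left(- \frac{1208519}{256}\right) \left(- \frac{4}{16647}\right) = \frac{1208519}{1065408}$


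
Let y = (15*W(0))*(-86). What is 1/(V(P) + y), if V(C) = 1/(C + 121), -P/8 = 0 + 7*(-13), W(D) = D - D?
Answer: 849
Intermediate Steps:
W(D) = 0
y = 0 (y = (15*0)*(-86) = 0*(-86) = 0)
P = 728 (P = -8*(0 + 7*(-13)) = -8*(0 - 91) = -8*(-91) = 728)
V(C) = 1/(121 + C)
1/(V(P) + y) = 1/(1/(121 + 728) + 0) = 1/(1/849 + 0) = 1/(1/849) = 849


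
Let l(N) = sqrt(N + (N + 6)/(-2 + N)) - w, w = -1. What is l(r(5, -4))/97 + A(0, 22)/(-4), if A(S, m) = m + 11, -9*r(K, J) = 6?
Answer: -3197/388 + 2*I*sqrt(6)/291 ≈ -8.2397 + 0.016835*I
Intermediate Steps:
r(K, J) = -2/3 (r(K, J) = -1/9*6 = -2/3)
A(S, m) = 11 + m
l(N) = 1 + sqrt(N + (6 + N)/(-2 + N)) (l(N) = sqrt(N + (N + 6)/(-2 + N)) - 1*(-1) = sqrt(N + (6 + N)/(-2 + N)) + 1 = 1 + sqrt(N + (6 + N)/(-2 + N)))
l(r(5, -4))/97 + A(0, 22)/(-4) = (1 + sqrt((6 + (-2/3)**2 - 1*(-2/3))/(-2 - 2/3)))/97 + (11 + 22)/(-4) = (1 + sqrt((6 + 4/9 + 2/3)/(-8/3)))*(1/97) + 33*(-1/4) = (1 + sqrt(-3/8*64/9))*(1/97) - 33/4 = (1 + sqrt(-8/3))*(1/97) - 33/4 = (1 + 2*I*sqrt(6)/3)*(1/97) - 33/4 = (1/97 + 2*I*sqrt(6)/291) - 33/4 = -3197/388 + 2*I*sqrt(6)/291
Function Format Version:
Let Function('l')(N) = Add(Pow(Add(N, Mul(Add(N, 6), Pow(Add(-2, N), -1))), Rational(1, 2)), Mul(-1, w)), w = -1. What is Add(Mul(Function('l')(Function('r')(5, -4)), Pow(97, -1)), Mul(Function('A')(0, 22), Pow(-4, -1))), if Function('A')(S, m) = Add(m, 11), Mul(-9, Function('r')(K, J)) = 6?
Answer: Add(Rational(-3197, 388), Mul(Rational(2, 291), I, Pow(6, Rational(1, 2)))) ≈ Add(-8.2397, Mul(0.016835, I))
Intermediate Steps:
Function('r')(K, J) = Rational(-2, 3) (Function('r')(K, J) = Mul(Rational(-1, 9), 6) = Rational(-2, 3))
Function('A')(S, m) = Add(11, m)
Function('l')(N) = Add(1, Pow(Add(N, Mul(Pow(Add(-2, N), -1), Add(6, N))), Rational(1, 2))) (Function('l')(N) = Add(Pow(Add(N, Mul(Add(N, 6), Pow(Add(-2, N), -1))), Rational(1, 2)), Mul(-1, -1)) = Add(Pow(Add(N, Mul(Add(6, N), Pow(Add(-2, N), -1))), Rational(1, 2)), 1) = Add(Pow(Add(N, Mul(Pow(Add(-2, N), -1), Add(6, N))), Rational(1, 2)), 1) = Add(1, Pow(Add(N, Mul(Pow(Add(-2, N), -1), Add(6, N))), Rational(1, 2))))
Add(Mul(Function('l')(Function('r')(5, -4)), Pow(97, -1)), Mul(Function('A')(0, 22), Pow(-4, -1))) = Add(Mul(Add(1, Pow(Mul(Pow(Add(-2, Rational(-2, 3)), -1), Add(6, Pow(Rational(-2, 3), 2), Mul(-1, Rational(-2, 3)))), Rational(1, 2))), Pow(97, -1)), Mul(Add(11, 22), Pow(-4, -1))) = Add(Mul(Add(1, Pow(Mul(Pow(Rational(-8, 3), -1), Add(6, Rational(4, 9), Rational(2, 3))), Rational(1, 2))), Rational(1, 97)), Mul(33, Rational(-1, 4))) = Add(Mul(Add(1, Pow(Mul(Rational(-3, 8), Rational(64, 9)), Rational(1, 2))), Rational(1, 97)), Rational(-33, 4)) = Add(Mul(Add(1, Pow(Rational(-8, 3), Rational(1, 2))), Rational(1, 97)), Rational(-33, 4)) = Add(Mul(Add(1, Mul(Rational(2, 3), I, Pow(6, Rational(1, 2)))), Rational(1, 97)), Rational(-33, 4)) = Add(Add(Rational(1, 97), Mul(Rational(2, 291), I, Pow(6, Rational(1, 2)))), Rational(-33, 4)) = Add(Rational(-3197, 388), Mul(Rational(2, 291), I, Pow(6, Rational(1, 2))))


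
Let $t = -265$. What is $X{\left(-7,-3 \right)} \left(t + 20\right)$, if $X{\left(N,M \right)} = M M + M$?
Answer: $-1470$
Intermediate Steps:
$X{\left(N,M \right)} = M + M^{2}$ ($X{\left(N,M \right)} = M^{2} + M = M + M^{2}$)
$X{\left(-7,-3 \right)} \left(t + 20\right) = - 3 \left(1 - 3\right) \left(-265 + 20\right) = \left(-3\right) \left(-2\right) \left(-245\right) = 6 \left(-245\right) = -1470$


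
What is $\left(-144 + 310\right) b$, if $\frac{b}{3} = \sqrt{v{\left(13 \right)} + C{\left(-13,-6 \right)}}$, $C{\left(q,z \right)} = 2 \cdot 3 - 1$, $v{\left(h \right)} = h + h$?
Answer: $498 \sqrt{31} \approx 2772.7$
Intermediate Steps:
$v{\left(h \right)} = 2 h$
$C{\left(q,z \right)} = 5$ ($C{\left(q,z \right)} = 6 - 1 = 5$)
$b = 3 \sqrt{31}$ ($b = 3 \sqrt{2 \cdot 13 + 5} = 3 \sqrt{26 + 5} = 3 \sqrt{31} \approx 16.703$)
$\left(-144 + 310\right) b = \left(-144 + 310\right) 3 \sqrt{31} = 166 \cdot 3 \sqrt{31} = 498 \sqrt{31}$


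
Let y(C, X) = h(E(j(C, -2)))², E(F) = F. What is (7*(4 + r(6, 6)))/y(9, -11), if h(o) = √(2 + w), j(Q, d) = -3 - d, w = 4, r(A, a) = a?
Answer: 35/3 ≈ 11.667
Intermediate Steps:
h(o) = √6 (h(o) = √(2 + 4) = √6)
y(C, X) = 6 (y(C, X) = (√6)² = 6)
(7*(4 + r(6, 6)))/y(9, -11) = (7*(4 + 6))/6 = (7*10)*(⅙) = 70*(⅙) = 35/3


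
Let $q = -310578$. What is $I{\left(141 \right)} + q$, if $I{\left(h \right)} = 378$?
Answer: $-310200$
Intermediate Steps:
$I{\left(141 \right)} + q = 378 - 310578 = -310200$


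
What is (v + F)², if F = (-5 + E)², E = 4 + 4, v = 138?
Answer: 21609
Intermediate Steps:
E = 8
F = 9 (F = (-5 + 8)² = 3² = 9)
(v + F)² = (138 + 9)² = 147² = 21609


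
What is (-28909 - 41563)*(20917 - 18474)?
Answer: -172163096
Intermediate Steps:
(-28909 - 41563)*(20917 - 18474) = -70472*2443 = -172163096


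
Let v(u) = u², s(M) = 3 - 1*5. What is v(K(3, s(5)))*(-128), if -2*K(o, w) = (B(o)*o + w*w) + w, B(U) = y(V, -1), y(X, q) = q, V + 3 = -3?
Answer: -32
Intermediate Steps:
V = -6 (V = -3 - 3 = -6)
B(U) = -1
s(M) = -2 (s(M) = 3 - 5 = -2)
K(o, w) = o/2 - w/2 - w²/2 (K(o, w) = -((-o + w*w) + w)/2 = -((-o + w²) + w)/2 = -((w² - o) + w)/2 = -(w + w² - o)/2 = o/2 - w/2 - w²/2)
v(K(3, s(5)))*(-128) = ((½)*3 - ½*(-2) - ½*(-2)²)²*(-128) = (3/2 + 1 - ½*4)²*(-128) = (3/2 + 1 - 2)²*(-128) = (½)²*(-128) = (¼)*(-128) = -32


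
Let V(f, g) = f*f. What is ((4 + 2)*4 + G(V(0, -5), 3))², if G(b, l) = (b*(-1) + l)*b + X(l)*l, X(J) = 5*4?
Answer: 7056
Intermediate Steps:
V(f, g) = f²
X(J) = 20
G(b, l) = 20*l + b*(l - b) (G(b, l) = (b*(-1) + l)*b + 20*l = (-b + l)*b + 20*l = (l - b)*b + 20*l = b*(l - b) + 20*l = 20*l + b*(l - b))
((4 + 2)*4 + G(V(0, -5), 3))² = ((4 + 2)*4 + (-(0²)² + 20*3 + 0²*3))² = (6*4 + (-1*0² + 60 + 0*3))² = (24 + (-1*0 + 60 + 0))² = (24 + (0 + 60 + 0))² = (24 + 60)² = 84² = 7056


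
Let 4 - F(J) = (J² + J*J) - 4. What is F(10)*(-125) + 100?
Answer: 24100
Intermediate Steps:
F(J) = 8 - 2*J² (F(J) = 4 - ((J² + J*J) - 4) = 4 - ((J² + J²) - 4) = 4 - (2*J² - 4) = 4 - (-4 + 2*J²) = 4 + (4 - 2*J²) = 8 - 2*J²)
F(10)*(-125) + 100 = (8 - 2*10²)*(-125) + 100 = (8 - 2*100)*(-125) + 100 = (8 - 200)*(-125) + 100 = -192*(-125) + 100 = 24000 + 100 = 24100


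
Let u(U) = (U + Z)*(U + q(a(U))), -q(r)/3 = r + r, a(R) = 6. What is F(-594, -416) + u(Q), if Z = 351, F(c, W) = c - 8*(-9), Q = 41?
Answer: 1438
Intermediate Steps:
q(r) = -6*r (q(r) = -3*(r + r) = -6*r)
F(c, W) = 72 + c (F(c, W) = c + 72 = 72 + c)
u(U) = (-36 + U)*(351 + U) (u(U) = (U + 351)*(U - 6*6) = (351 + U)*(U - 36) = (351 + U)*(-36 + U) = (-36 + U)*(351 + U))
F(-594, -416) + u(Q) = (72 - 594) + (-12636 + 41² + 315*41) = -522 + (-12636 + 1681 + 12915) = -522 + 1960 = 1438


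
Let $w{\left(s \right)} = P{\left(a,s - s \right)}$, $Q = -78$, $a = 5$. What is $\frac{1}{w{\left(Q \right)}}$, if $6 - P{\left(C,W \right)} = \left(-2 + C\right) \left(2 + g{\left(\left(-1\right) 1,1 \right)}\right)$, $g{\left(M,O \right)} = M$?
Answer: $\frac{1}{3} \approx 0.33333$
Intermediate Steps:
$P{\left(C,W \right)} = 8 - C$ ($P{\left(C,W \right)} = 6 - \left(-2 + C\right) \left(2 - 1\right) = 6 - \left(-2 + C\right) 1 = 6 - \left(-2 + C\right) = 8 - C$)
$w{\left(s \right)} = 3$ ($w{\left(s \right)} = 8 - 5 = 3$)
$\frac{1}{w{\left(Q \right)}} = \frac{1}{3}$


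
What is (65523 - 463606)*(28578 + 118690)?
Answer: -58624887244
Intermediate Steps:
(65523 - 463606)*(28578 + 118690) = -398083*147268 = -58624887244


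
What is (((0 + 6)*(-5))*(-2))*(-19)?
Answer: -1140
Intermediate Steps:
(((0 + 6)*(-5))*(-2))*(-19) = ((6*(-5))*(-2))*(-19) = -30*(-2)*(-19) = 60*(-19) = -1140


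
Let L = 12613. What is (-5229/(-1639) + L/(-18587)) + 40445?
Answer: 1232196760101/30464093 ≈ 40448.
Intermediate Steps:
(-5229/(-1639) + L/(-18587)) + 40445 = (-5229/(-1639) + 12613/(-18587)) + 40445 = (-5229*(-1/1639) + 12613*(-1/18587)) + 40445 = (5229/1639 - 12613/18587) + 40445 = 76518716/30464093 + 40445 = 1232196760101/30464093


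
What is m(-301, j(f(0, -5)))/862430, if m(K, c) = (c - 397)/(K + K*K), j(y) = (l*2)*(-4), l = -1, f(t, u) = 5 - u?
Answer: -389/77877429000 ≈ -4.9950e-9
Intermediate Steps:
j(y) = 8 (j(y) = -1*2*(-4) = -2*(-4) = 8)
m(K, c) = (-397 + c)/(K + K²)
m(-301, j(f(0, -5)))/862430 = ((-397 + 8)/((-301)*(1 - 301)))/862430 = -1/301*(-389)/(-300)*(1/862430) = -1/301*(-1/300)*(-389)*(1/862430) = -389/90300*1/862430 = -389/77877429000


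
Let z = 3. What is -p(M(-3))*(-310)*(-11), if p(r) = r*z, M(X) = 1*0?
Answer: 0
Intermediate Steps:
M(X) = 0
p(r) = 3*r (p(r) = r*3 = 3*r)
-p(M(-3))*(-310)*(-11) = -(3*0)*(-310)*(-11) = -0*(-310)*(-11) = -0*(-11) = -1*0 = 0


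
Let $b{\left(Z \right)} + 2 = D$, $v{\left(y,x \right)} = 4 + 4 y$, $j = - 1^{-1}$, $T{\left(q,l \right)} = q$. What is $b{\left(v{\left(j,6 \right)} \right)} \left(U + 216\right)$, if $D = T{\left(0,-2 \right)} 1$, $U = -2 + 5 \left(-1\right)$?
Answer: $-418$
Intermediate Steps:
$U = -7$ ($U = -2 - 5 = -7$)
$j = -1$ ($j = \left(-1\right) 1 = -1$)
$D = 0$ ($D = 0 \cdot 1 = 0$)
$b{\left(Z \right)} = -2$ ($b{\left(Z \right)} = -2 + 0 = -2$)
$b{\left(v{\left(j,6 \right)} \right)} \left(U + 216\right) = - 2 \left(-7 + 216\right) = \left(-2\right) 209 = -418$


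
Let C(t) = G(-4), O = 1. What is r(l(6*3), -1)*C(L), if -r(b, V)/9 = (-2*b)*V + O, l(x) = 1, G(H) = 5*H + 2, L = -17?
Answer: 486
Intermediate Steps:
G(H) = 2 + 5*H
C(t) = -18 (C(t) = 2 + 5*(-4) = 2 - 20 = -18)
r(b, V) = -9 + 18*V*b (r(b, V) = -9*((-2*b)*V + 1) = -9*(-2*V*b + 1) = -9*(1 - 2*V*b) = -9 + 18*V*b)
r(l(6*3), -1)*C(L) = (-9 + 18*(-1)*1)*(-18) = (-9 - 18)*(-18) = -27*(-18) = 486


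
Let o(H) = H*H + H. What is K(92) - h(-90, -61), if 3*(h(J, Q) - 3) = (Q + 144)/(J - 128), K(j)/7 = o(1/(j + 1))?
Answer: -5273713/1885482 ≈ -2.7970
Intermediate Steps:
o(H) = H + H² (o(H) = H² + H = H + H²)
K(j) = 7*(1 + 1/(1 + j))/(1 + j) (K(j) = 7*((1 + 1/(j + 1))/(j + 1)) = 7*((1 + 1/(1 + j))/(1 + j)) = 7*(1 + 1/(1 + j))/(1 + j))
h(J, Q) = 3 + (144 + Q)/(3*(-128 + J)) (h(J, Q) = 3 + ((Q + 144)/(J - 128))/3 = 3 + ((144 + Q)/(-128 + J))/3 = 3 + (144 + Q)/(3*(-128 + J)))
K(92) - h(-90, -61) = 7*(2 + 92)/(1 + 92)² - (-1008 - 61 + 9*(-90))/(3*(-128 - 90)) = 7*94/93² - (-1008 - 61 - 810)/(3*(-218)) = 7*(1/8649)*94 - (-1)*(-1879)/(3*218) = 658/8649 - 1*1879/654 = 658/8649 - 1879/654 = -5273713/1885482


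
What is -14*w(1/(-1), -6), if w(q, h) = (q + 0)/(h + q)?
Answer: -2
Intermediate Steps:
w(q, h) = q/(h + q)
-14*w(1/(-1), -6) = -14/((-1)*(-6 + 1/(-1))) = -(-14)/(-6 - 1) = -(-14)/(-7) = -(-14)*(-1)/7 = -14*⅐ = -2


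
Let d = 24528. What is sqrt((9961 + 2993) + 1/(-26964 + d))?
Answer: sqrt(19217569287)/1218 ≈ 113.82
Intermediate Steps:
sqrt((9961 + 2993) + 1/(-26964 + d)) = sqrt((9961 + 2993) + 1/(-26964 + 24528)) = sqrt(12954 + 1/(-2436)) = sqrt(12954 - 1/2436) = sqrt(31555943/2436) = sqrt(19217569287)/1218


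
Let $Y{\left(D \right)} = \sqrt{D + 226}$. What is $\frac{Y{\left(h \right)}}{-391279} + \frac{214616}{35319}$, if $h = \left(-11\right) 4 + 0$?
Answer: $\frac{1112}{183} - \frac{\sqrt{182}}{391279} \approx 6.0765$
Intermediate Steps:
$h = -44$ ($h = -44 + 0 = -44$)
$Y{\left(D \right)} = \sqrt{226 + D}$
$\frac{Y{\left(h \right)}}{-391279} + \frac{214616}{35319} = \frac{\sqrt{226 - 44}}{-391279} + \frac{214616}{35319} = \sqrt{182} \left(- \frac{1}{391279}\right) + 214616 \cdot \frac{1}{35319} = - \frac{\sqrt{182}}{391279} + \frac{1112}{183} = \frac{1112}{183} - \frac{\sqrt{182}}{391279}$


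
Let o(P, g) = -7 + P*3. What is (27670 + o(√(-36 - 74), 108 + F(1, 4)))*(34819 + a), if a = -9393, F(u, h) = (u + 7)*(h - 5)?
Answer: 703359438 + 76278*I*√110 ≈ 7.0336e+8 + 8.0001e+5*I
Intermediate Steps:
F(u, h) = (-5 + h)*(7 + u) (F(u, h) = (7 + u)*(-5 + h) = (-5 + h)*(7 + u))
o(P, g) = -7 + 3*P
(27670 + o(√(-36 - 74), 108 + F(1, 4)))*(34819 + a) = (27670 + (-7 + 3*√(-36 - 74)))*(34819 - 9393) = (27670 + (-7 + 3*√(-110)))*25426 = (27670 + (-7 + 3*(I*√110)))*25426 = (27670 + (-7 + 3*I*√110))*25426 = (27663 + 3*I*√110)*25426 = 703359438 + 76278*I*√110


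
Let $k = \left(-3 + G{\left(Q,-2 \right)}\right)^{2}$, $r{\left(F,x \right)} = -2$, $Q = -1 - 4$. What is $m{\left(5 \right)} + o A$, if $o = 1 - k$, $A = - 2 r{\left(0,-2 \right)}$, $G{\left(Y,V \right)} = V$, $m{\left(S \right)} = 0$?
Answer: $-96$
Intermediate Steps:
$Q = -5$
$k = 25$ ($k = \left(-3 - 2\right)^{2} = \left(-5\right)^{2} = 25$)
$A = 4$ ($A = \left(-2\right) \left(-2\right) = 4$)
$o = -24$ ($o = 1 - 25 = -24$)
$m{\left(5 \right)} + o A = 0 - 96 = -96$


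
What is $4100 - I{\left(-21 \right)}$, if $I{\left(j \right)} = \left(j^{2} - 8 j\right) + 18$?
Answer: $3473$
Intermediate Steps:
$I{\left(j \right)} = 18 + j^{2} - 8 j$
$4100 - I{\left(-21 \right)} = 4100 - \left(18 + \left(-21\right)^{2} - -168\right) = 4100 - \left(18 + 441 + 168\right) = 4100 - 627 = 3473$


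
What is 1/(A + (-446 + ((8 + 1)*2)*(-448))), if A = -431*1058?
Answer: -1/464508 ≈ -2.1528e-6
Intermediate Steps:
A = -455998
1/(A + (-446 + ((8 + 1)*2)*(-448))) = 1/(-455998 + (-446 + ((8 + 1)*2)*(-448))) = 1/(-455998 + (-446 + (9*2)*(-448))) = 1/(-455998 + (-446 + 18*(-448))) = 1/(-455998 + (-446 - 8064)) = 1/(-455998 - 8510) = 1/(-464508) = -1/464508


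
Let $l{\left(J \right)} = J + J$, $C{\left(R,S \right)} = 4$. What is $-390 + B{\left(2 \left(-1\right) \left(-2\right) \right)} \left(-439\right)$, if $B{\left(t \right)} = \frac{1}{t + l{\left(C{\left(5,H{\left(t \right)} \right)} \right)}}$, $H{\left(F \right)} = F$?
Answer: $- \frac{5119}{12} \approx -426.58$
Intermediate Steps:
$l{\left(J \right)} = 2 J$
$B{\left(t \right)} = \frac{1}{8 + t}$ ($B{\left(t \right)} = \frac{1}{t + 2 \cdot 4} = \frac{1}{t + 8} = \frac{1}{8 + t}$)
$-390 + B{\left(2 \left(-1\right) \left(-2\right) \right)} \left(-439\right) = -390 + \frac{1}{8 + 2 \left(-1\right) \left(-2\right)} \left(-439\right) = -390 + \frac{1}{8 - -4} \left(-439\right) = -390 + \frac{1}{8 + 4} \left(-439\right) = -390 + \frac{1}{12} \left(-439\right) = -390 - \frac{439}{12} = - \frac{5119}{12}$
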